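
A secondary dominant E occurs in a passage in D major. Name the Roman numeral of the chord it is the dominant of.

The chord is a major triad on E.
A dominant resolves down a perfect fifth: E → A. In D major, A is scale degree 5, i.e. V.

V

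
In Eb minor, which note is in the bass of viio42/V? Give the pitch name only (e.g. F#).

Gb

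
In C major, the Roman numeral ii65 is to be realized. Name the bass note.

ii in C major has root D; the chord is D-F-A-C.
The figure 65 means first inversion — the third is in the bass.

F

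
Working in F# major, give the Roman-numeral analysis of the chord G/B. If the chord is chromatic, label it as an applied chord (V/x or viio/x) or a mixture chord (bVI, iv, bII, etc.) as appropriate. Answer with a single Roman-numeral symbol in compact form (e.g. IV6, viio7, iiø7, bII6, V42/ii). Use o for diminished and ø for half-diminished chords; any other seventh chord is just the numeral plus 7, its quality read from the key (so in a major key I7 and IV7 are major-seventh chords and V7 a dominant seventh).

bII6

The pitches G-B-D form a major triad rooted on G.
G is the lowered second degree of F# major (diatonic 2 would be G#). This is the Neapolitan sixth — a major triad on the lowered second degree, here in its customary first inversion.
With B in the bass the chord is in first inversion, so the figured bass is 6.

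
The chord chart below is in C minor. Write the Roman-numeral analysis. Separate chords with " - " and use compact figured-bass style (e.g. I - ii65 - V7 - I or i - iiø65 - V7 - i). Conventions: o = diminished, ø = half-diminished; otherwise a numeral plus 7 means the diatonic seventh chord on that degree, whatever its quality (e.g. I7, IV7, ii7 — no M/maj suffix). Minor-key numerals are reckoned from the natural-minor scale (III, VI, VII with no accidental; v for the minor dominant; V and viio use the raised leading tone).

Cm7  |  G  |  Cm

Cm7 has root C, degree 1 in C minor, so i7.
G has root G, degree 5 in C minor, so V.
Cm: root C is the tonic; minor triad there is i.

i7 - V - i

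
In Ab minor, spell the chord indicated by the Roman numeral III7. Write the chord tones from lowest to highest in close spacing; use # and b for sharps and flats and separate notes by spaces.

In Ab minor, the mediant is Cb, and the diatonic chord built there is a major seventh chord.
That chord is spelled Cb-Eb-Gb-Bb.

Cb Eb Gb Bb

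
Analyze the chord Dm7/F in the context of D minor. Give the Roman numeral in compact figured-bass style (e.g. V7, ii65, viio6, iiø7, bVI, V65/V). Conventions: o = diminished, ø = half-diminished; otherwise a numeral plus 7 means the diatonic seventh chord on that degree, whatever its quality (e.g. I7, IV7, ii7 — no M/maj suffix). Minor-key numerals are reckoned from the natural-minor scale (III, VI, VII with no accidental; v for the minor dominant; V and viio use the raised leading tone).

i65

Stacked in thirds the chord is D-F-A-C: a minor seventh chord on D.
In D minor, D is the tonic; the diatonic minor seventh chord there is i7.
With F in the bass the chord is in first inversion, so the figured bass is 65.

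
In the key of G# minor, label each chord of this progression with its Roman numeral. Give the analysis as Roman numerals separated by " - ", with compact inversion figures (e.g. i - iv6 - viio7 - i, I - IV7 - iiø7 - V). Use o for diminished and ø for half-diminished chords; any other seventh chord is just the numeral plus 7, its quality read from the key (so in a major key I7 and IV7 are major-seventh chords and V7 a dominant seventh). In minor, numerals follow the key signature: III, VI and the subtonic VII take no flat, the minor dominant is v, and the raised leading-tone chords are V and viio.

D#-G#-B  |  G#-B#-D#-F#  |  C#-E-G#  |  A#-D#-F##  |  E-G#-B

D#-G#-B: root G# is the tonic; minor triad there is i64.
G#-B#-D#-F#: a dominant seventh chord on G#, the applied dominant of iv → V7/iv.
C#-E-G#: minor triad on C# = scale degree 4 → iv.
A#-D#-F##: major triad on D# = scale degree 5 → V64.
E-G#-B: root E is the submediant; major triad there is VI.

i64 - V7/iv - iv - V64 - VI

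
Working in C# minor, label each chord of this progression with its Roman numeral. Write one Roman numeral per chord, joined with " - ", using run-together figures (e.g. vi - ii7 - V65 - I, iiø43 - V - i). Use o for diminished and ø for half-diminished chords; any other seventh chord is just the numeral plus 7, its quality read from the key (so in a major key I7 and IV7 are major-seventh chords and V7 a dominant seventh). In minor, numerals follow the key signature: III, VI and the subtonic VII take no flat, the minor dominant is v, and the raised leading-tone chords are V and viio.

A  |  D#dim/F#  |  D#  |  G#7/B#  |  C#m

VI - iio6 - V/V - V65 - i

A: root A is the submediant; major triad there is VI.
D#dim/F#: root D# is the supertonic; diminished triad there is iio6.
D# is the secondary dominant of V (major triad on D#): V/V.
G#7/B# has root G#, degree 5 in C# minor, so V65.
C#m: minor triad on C# = scale degree 1 → i.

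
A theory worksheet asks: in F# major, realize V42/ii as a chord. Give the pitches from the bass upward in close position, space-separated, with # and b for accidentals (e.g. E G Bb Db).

The slash means an applied dominant: we want the dominant of ii. In F# major, ii is G# minor, and its dominant is built on D#.
Building a dominant seventh chord on D# gives D#-F##-A#-C#.
The figured bass 42 indicates third inversion, placing the seventh (C#) in the bass: C#-D#-F##-A#.

C# D# F## A#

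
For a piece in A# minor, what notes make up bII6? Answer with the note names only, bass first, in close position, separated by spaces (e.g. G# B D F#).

bII6 is the Neapolitan sixth — a major triad on the lowered second degree, here in its customary first inversion. In A# minor that root is B.
So the chord is B-D#-F#, a major triad.
The figured bass 6 indicates first inversion, placing the third (D#) in the bass: D#-F#-B.

D# F# B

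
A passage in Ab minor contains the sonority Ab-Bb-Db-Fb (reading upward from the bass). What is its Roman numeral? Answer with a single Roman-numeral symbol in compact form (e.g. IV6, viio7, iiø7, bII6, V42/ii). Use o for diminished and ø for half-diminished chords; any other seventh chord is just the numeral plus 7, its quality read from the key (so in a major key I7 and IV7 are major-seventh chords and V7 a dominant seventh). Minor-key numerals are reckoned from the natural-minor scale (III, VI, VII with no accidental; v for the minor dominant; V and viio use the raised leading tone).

iiø42

Stacked in thirds the chord is Bb-Db-Fb-Ab: a half-diminished seventh chord on Bb.
Bb is scale degree 2 in Ab minor, and a half-diminished seventh chord on that degree is written iiø7.
With Ab in the bass the chord is in third inversion, so the figured bass is 42.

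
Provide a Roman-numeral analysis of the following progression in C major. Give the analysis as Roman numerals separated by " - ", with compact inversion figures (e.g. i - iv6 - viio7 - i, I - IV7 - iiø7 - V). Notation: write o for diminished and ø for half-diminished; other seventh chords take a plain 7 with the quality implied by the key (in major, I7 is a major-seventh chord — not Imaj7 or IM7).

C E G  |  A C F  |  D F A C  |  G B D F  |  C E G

C-E-G: major triad on C = scale degree 1 → I.
A-C-F has root F, degree 4 in C major, so IV6.
D-F-A-C: minor seventh chord on D = scale degree 2 → ii7.
G-B-D-F: dominant seventh chord on G = scale degree 5 → V7.
C-E-G has root C, degree 1 in C major, so I.

I - IV6 - ii7 - V7 - I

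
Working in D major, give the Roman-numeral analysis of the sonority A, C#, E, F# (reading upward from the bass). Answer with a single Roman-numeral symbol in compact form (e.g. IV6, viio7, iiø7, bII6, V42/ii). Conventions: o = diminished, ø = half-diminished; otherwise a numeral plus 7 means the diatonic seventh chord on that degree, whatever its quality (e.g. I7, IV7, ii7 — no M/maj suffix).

iii65

Stacked in thirds the chord is F#-A-C#-E: a minor seventh chord on F#.
In D major, F# is the mediant; the diatonic minor seventh chord there is iii7.
With A in the bass the chord is in first inversion, so the figured bass is 65.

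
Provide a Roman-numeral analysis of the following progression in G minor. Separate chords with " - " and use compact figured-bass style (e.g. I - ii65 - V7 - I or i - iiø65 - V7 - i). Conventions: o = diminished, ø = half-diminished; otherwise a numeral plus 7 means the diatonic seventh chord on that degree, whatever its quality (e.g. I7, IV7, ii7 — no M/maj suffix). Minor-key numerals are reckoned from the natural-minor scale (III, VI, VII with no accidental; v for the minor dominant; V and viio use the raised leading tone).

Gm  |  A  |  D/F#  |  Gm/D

Gm: root G is the tonic; minor triad there is i.
A is the secondary dominant of V (major triad on A): V/V.
D/F# has root D, degree 5 in G minor, so V6.
Gm/D: root G is the tonic; minor triad there is i64.

i - V/V - V6 - i64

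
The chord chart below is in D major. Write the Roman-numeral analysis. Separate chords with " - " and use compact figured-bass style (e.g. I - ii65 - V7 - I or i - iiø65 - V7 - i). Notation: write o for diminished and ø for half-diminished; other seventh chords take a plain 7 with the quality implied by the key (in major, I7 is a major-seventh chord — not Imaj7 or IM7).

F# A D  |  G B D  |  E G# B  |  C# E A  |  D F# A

F#-A-D has root D, degree 1 in D major, so I6.
G-B-D: root G is the subdominant; major triad there is IV.
E-G#-B: chromatic; E is V of V, so V/V.
C#-E-A has root A, degree 5 in D major, so V6.
D-F#-A: root D is the tonic; major triad there is I.

I6 - IV - V/V - V6 - I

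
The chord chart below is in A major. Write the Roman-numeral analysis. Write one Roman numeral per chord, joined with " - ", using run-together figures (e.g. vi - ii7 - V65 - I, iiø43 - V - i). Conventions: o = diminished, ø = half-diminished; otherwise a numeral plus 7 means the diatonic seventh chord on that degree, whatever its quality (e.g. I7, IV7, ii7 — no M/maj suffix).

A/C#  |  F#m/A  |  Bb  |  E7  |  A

A/C# has root A, degree 1 in A major, so I6.
F#m/A: minor triad on F# = scale degree 6 → vi6.
Bb is non-diatonic — a major triad on the lowered supertonic (Bb): the Neapolitan chord, bII.
E7: dominant seventh chord on E = scale degree 5 → V7.
A has root A, degree 1 in A major, so I.

I6 - vi6 - bII - V7 - I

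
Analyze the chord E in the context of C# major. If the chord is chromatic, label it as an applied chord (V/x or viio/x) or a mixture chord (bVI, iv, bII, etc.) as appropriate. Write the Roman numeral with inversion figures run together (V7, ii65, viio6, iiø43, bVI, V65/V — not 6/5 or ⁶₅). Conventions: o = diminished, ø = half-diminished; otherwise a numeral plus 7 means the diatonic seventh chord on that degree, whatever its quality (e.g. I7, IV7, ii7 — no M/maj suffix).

The pitches E-G#-B form a major triad rooted on E.
E is the lowered third degree of C# major (diatonic 3 would be E#). This is a major triad on the lowered third degree, borrowed from the parallel minor.

bIII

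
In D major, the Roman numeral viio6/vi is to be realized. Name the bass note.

The applied chord viio6/vi is rooted on A#: A#-C#-E.
The figure 6 means first inversion — the third is in the bass.

C#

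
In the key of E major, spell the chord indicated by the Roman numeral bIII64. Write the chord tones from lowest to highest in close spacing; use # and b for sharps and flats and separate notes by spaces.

D G B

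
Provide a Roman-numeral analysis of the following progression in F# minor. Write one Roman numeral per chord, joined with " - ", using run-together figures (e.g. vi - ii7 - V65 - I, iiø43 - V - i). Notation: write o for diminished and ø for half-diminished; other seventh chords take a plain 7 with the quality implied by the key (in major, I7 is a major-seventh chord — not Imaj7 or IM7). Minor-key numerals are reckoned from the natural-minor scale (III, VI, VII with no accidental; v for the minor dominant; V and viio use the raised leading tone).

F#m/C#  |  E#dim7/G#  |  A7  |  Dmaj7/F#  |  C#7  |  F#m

i64 - viio65 - V7/VI - VI65 - V7 - i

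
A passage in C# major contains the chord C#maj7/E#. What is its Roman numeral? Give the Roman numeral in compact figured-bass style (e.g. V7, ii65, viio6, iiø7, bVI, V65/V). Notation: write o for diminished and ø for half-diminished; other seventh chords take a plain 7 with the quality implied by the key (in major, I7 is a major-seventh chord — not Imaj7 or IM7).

The pitches C#-E#-G#-B# form a major seventh chord rooted on C#.
In C# major, C# is the tonic; the diatonic major seventh chord there is I7.
With E# in the bass the chord is in first inversion, so the figured bass is 65.

I65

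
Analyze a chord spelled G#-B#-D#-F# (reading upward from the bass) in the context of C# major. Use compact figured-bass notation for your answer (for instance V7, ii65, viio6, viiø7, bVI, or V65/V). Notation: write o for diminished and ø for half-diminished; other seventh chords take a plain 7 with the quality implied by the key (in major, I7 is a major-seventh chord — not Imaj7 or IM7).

V7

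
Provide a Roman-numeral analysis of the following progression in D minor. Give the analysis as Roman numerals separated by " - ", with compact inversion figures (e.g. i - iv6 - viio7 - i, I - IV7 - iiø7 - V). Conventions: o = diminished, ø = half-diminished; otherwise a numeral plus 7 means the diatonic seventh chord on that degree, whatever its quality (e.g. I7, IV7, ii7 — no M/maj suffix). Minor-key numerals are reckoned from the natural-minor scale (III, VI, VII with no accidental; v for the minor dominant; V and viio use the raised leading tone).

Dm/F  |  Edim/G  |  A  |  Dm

Dm/F has root D, degree 1 in D minor, so i6.
Edim/G: diminished triad on E = scale degree 2 → iio6.
A: root A is the dominant; major triad there is V.
Dm has root D, degree 1 in D minor, so i.

i6 - iio6 - V - i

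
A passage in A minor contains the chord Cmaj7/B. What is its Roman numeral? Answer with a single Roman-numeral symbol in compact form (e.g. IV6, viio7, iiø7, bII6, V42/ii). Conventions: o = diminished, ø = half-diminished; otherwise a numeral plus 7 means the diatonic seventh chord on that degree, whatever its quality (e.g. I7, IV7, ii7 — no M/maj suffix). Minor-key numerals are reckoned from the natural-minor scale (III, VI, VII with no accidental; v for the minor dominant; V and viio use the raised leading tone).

III42

The pitches C-E-G-B form a major seventh chord rooted on C.
In A minor, C is the mediant; the diatonic major seventh chord there is III7.
With B in the bass the chord is in third inversion, so the figured bass is 42.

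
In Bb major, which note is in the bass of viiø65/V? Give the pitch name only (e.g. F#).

The applied chord viiø65/V is rooted on E: E-G-Bb-D.
The figure 65 means first inversion — the third is in the bass.

G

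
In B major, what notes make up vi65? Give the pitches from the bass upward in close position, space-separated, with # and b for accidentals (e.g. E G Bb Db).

B D# F# G#

In B major, the sixth degree is G#, and the diatonic chord built there is a minor seventh chord.
That chord is spelled G#-B-D#-F#.
With the 65 figure the chord is in first inversion; from the bass B upward in close position it reads B-D#-F#-G#.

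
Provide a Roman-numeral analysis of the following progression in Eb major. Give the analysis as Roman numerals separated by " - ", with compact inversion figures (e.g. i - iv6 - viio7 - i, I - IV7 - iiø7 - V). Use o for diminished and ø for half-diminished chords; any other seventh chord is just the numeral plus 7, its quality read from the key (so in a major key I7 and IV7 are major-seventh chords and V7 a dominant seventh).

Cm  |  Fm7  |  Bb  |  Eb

vi - ii7 - V - I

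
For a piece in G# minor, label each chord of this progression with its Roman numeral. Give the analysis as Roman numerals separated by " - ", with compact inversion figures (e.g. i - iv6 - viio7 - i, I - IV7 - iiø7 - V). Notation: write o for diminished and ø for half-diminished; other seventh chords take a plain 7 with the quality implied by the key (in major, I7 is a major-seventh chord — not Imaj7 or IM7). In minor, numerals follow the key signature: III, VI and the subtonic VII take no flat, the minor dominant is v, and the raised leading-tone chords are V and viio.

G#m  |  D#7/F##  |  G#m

i - V65 - i

G#m: root G# is the tonic; minor triad there is i.
D#7/F## has root D#, degree 5 in G# minor, so V65.
G#m has root G#, degree 1 in G# minor, so i.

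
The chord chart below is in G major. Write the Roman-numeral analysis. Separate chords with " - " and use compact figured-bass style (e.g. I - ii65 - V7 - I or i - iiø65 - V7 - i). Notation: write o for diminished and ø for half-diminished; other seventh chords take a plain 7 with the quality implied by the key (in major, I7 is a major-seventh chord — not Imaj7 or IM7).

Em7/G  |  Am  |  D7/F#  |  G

vi65 - ii - V65 - I

Em7/G has root E, degree 6 in G major, so vi65.
Am has root A, degree 2 in G major, so ii.
D7/F#: dominant seventh chord on D = scale degree 5 → V65.
G: major triad on G = scale degree 1 → I.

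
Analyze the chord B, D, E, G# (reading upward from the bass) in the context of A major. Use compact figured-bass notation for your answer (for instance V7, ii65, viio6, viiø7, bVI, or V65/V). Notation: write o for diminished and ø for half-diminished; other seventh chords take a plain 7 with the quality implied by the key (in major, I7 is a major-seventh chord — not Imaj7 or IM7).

V43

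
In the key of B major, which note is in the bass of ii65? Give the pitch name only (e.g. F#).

E

ii in B major has root C#; the chord is C#-E-G#-B.
The figure 65 means first inversion — the third is in the bass.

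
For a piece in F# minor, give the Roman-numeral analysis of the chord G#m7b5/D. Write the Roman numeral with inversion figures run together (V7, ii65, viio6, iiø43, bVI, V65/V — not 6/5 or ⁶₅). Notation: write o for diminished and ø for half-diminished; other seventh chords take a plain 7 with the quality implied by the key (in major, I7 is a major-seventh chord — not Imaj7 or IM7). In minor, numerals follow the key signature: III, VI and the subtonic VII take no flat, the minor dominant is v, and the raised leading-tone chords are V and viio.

iiø43

Stacked in thirds the chord is G#-B-D-F#: a half-diminished seventh chord on G#.
In F# minor, G# is the supertonic; the diatonic half-diminished seventh chord there is iiø7.
With D in the bass the chord is in second inversion, so the figured bass is 43.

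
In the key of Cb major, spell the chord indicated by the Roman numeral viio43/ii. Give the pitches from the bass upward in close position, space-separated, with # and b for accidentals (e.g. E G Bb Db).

Gb Bbb C Eb

The slash marks an applied leading-tone chord: viio of ii. In Cb major, ii is Db, so the leading tone to it is C, a half step below.
Building a fully diminished seventh chord on C gives C-Eb-Gb-Bbb.
The figured bass 43 indicates second inversion, placing the fifth (Gb) in the bass: Gb-Bbb-C-Eb.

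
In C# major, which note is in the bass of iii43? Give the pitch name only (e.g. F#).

B#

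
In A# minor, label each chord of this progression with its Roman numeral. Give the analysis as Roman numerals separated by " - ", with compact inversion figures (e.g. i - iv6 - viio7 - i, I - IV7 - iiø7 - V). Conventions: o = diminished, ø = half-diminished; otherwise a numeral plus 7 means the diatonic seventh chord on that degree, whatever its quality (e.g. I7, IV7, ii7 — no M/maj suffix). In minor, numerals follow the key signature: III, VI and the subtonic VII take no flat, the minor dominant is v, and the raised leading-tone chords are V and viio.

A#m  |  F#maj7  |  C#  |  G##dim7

A#m: root A# is the tonic; minor triad there is i.
F#maj7 has root F#, degree 6 in A# minor, so VI7.
C#: major triad on C# = scale degree 3 → III.
G##dim7 has root G##, degree 7 in A# minor, so viio7.

i - VI7 - III - viio7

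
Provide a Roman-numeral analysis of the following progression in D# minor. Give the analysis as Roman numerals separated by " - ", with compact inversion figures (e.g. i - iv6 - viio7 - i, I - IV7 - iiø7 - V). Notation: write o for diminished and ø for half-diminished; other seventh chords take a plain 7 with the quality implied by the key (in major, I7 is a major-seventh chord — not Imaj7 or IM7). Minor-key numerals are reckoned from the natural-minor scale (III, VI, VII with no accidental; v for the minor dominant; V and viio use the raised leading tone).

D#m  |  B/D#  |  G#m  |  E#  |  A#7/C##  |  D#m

i - VI6 - iv - V/V - V65 - i

D#m: minor triad on D# = scale degree 1 → i.
B/D#: major triad on B = scale degree 6 → VI6.
G#m: root G# is the subdominant; minor triad there is iv.
E#: a major triad on E#, the applied dominant of V → V/V.
A#7/C## has root A#, degree 5 in D# minor, so V65.
D#m: minor triad on D# = scale degree 1 → i.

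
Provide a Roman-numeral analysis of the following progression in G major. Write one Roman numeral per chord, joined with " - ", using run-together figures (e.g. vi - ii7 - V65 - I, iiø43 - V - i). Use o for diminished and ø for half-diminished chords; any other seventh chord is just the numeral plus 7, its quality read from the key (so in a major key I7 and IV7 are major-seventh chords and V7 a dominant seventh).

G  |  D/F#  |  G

I - V6 - I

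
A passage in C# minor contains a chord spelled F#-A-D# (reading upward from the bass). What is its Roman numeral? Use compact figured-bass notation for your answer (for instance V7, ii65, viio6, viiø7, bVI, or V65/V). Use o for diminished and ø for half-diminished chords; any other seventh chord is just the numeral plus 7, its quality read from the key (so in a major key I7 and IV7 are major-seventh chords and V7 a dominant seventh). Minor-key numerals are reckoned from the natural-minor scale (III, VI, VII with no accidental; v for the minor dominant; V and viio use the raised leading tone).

The pitches D#-F#-A form a diminished triad rooted on D#.
In C# minor, D# is the supertonic; the diatonic diminished triad there is iio.
With F# in the bass the chord is in first inversion, so the figured bass is 6.

iio6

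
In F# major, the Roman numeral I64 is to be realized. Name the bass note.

I in F# major has root F#; the chord is F#-A#-C#.
The figure 64 means second inversion — the fifth is in the bass.

C#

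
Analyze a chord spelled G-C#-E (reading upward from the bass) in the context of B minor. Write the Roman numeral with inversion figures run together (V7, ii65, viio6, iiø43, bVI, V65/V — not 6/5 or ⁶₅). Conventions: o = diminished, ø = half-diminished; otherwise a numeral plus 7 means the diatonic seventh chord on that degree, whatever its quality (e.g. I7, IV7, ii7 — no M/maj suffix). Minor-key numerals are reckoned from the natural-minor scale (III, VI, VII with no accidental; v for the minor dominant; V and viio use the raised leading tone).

iio64

The pitches C#-E-G form a diminished triad rooted on C#.
C# is scale degree 2 in B minor, and a diminished triad on that degree is written iio.
With G in the bass the chord is in second inversion, so the figured bass is 64.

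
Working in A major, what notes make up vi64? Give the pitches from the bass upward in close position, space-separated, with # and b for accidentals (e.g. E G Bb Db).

C# F# A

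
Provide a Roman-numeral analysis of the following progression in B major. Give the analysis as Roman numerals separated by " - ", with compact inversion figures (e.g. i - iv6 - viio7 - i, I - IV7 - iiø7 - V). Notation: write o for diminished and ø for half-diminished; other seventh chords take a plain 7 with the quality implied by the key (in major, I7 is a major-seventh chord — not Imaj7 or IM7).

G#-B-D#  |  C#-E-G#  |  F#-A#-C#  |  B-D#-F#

vi - ii - V - I

G#-B-D#: minor triad on G# = scale degree 6 → vi.
C#-E-G#: minor triad on C# = scale degree 2 → ii.
F#-A#-C# has root F#, degree 5 in B major, so V.
B-D#-F#: major triad on B = scale degree 1 → I.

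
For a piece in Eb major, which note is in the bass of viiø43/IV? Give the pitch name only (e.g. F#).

The applied chord viiø43/IV is rooted on G: G-Bb-Db-F.
The figure 43 means second inversion — the fifth is in the bass.

Db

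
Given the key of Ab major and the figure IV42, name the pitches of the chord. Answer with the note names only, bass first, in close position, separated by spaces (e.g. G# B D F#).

In Ab major, scale degree 4 is Db, and the diatonic chord built there is a major seventh chord.
That chord is spelled Db-F-Ab-C.
With the 42 figure the chord is in third inversion; from the bass C upward in close position it reads C-Db-F-Ab.

C Db F Ab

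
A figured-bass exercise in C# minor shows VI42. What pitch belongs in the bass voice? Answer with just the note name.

VI in C# minor has root A; the chord is A-C#-E-G#.
The figure 42 means third inversion — the seventh is in the bass.

G#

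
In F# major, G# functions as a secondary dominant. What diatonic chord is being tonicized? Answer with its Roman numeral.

V

The chord is a major triad on G#.
A dominant resolves down a perfect fifth: G# → C#. In F# major, C# is scale degree 5, i.e. V.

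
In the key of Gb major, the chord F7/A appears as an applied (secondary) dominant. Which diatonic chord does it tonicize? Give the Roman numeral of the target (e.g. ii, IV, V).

The chord is a dominant seventh chord on F.
A dominant resolves down a perfect fifth: F → Bb. In Gb major, Bb is scale degree 3, i.e. iii.

iii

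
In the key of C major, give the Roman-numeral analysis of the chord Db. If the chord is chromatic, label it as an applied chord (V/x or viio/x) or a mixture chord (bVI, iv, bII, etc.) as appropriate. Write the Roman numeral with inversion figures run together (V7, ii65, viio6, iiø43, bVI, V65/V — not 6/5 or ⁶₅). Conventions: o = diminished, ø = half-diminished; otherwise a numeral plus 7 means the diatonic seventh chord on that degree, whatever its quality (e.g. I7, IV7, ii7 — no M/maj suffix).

Stacked in thirds the chord is Db-F-Ab: a major triad on Db.
Db is the lowered second degree of C major (diatonic 2 would be D). This is the Neapolitan chord — a major triad on the lowered second degree.

bII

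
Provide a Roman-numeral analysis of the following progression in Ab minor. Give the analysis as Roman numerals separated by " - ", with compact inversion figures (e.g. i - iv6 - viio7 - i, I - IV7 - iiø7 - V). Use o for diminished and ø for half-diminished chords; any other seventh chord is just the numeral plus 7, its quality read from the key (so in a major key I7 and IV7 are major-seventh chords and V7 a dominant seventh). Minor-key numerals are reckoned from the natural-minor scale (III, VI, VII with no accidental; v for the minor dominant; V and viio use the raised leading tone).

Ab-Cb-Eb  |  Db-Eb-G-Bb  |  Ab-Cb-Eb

i - V42 - i

Ab-Cb-Eb: root Ab is the tonic; minor triad there is i.
Db-Eb-G-Bb: root Eb is the dominant; dominant seventh chord there is V42.
Ab-Cb-Eb has root Ab, degree 1 in Ab minor, so i.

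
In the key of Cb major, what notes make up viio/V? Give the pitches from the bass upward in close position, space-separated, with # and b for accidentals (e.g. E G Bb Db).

viio/V is a secondary leading-tone chord. The target V is Gb in Cb major; the applied chord is rooted a semitone below, on F.
Building a diminished triad on F gives F-Ab-Cb.

F Ab Cb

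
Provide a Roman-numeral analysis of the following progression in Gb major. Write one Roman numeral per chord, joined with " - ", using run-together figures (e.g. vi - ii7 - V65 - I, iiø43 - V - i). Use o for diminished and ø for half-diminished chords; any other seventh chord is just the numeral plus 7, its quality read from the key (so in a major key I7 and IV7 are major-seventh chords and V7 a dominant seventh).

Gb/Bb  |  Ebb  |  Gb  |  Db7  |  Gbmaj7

I6 - bVI - I - V7 - I7

Gb/Bb: root Gb is the tonic; major triad there is I6.
Ebb is non-diatonic — bVI, a mixture chord from Gb minor.
Gb: major triad on Gb = scale degree 1 → I.
Db7: root Db is the dominant; dominant seventh chord there is V7.
Gbmaj7: major seventh chord on Gb = scale degree 1 → I7.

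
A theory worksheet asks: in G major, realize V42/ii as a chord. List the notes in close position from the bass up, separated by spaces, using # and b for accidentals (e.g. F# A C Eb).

The slash means an applied dominant: we want the dominant of ii. In G major, ii is A minor, and its dominant is built on E.
Building a dominant seventh chord on E gives E-G#-B-D.
The figured bass 42 indicates third inversion, placing the seventh (D) in the bass: D-E-G#-B.

D E G# B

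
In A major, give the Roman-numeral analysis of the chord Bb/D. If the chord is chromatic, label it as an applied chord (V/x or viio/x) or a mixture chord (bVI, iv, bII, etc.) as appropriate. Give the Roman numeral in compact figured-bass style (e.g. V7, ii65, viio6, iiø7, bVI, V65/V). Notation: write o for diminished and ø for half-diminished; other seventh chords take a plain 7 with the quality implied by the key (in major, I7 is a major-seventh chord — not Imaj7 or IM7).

The pitches Bb-D-F form a major triad rooted on Bb.
Bb is the lowered second degree of A major (diatonic 2 would be B). This is the Neapolitan sixth — a major triad on the lowered second degree, here in its customary first inversion.
With D in the bass the chord is in first inversion, so the figured bass is 6.

bII6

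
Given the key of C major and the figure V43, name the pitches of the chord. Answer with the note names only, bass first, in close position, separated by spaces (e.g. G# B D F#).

In C major, scale degree 5 is G, and the diatonic chord built there is a dominant seventh chord.
That chord is spelled G-B-D-F.
The figured bass 43 indicates second inversion, placing the fifth (D) in the bass: D-F-G-B.

D F G B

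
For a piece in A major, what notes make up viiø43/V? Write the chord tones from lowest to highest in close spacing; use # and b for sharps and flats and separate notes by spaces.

A C# D# F#

The slash marks an applied leading-tone chord: viio of V. In A major, V is E, so the leading tone to it is D#, a half step below.
Building a half-diminished seventh chord on D# gives D#-F#-A-C#.
The figured bass 43 indicates second inversion, placing the fifth (A) in the bass: A-C#-D#-F#.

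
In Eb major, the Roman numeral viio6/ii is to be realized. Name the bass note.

G

The applied chord viio6/ii is rooted on E: E-G-Bb.
The figure 6 means first inversion — the third is in the bass.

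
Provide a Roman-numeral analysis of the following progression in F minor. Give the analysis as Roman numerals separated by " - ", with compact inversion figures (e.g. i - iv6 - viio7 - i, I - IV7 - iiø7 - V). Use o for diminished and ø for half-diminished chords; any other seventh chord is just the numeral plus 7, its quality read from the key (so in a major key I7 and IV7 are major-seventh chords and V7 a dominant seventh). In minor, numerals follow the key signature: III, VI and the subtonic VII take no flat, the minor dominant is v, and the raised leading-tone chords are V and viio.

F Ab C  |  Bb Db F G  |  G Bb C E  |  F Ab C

F-Ab-C has root F, degree 1 in F minor, so i.
Bb-Db-F-G: half-diminished seventh chord on G = scale degree 2 → iiø65.
G-Bb-C-E: root C is the dominant; dominant seventh chord there is V43.
F-Ab-C has root F, degree 1 in F minor, so i.

i - iiø65 - V43 - i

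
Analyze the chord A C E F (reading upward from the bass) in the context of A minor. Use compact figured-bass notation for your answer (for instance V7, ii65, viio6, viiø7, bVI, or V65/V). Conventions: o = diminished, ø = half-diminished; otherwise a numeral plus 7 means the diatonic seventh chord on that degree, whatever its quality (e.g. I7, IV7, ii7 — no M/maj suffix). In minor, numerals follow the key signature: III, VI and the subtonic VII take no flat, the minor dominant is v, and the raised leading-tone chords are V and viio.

Stacked in thirds the chord is F-A-C-E: a major seventh chord on F.
In A minor, F is the submediant; the diatonic major seventh chord there is VI7.
With A in the bass the chord is in first inversion, so the figured bass is 65.

VI65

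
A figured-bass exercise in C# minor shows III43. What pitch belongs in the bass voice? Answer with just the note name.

B

III in C# minor has root E; the chord is E-G#-B-D#.
The figure 43 means second inversion — the fifth is in the bass.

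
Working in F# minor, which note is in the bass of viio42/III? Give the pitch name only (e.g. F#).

The applied chord viio42/III is rooted on G#: G#-B-D-F.
The figure 42 means third inversion — the seventh is in the bass.

F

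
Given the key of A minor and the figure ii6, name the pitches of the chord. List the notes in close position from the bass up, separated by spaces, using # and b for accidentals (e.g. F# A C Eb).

ii6 is the minor supertonic, borrowed from the parallel major (the Dorian ii). In A minor that root is B.
So the chord is B-D-F#.
With the 6 figure the chord is in first inversion; from the bass D upward in close position it reads D-F#-B.

D F# B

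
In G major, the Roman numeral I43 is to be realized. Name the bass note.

D

I in G major has root G; the chord is G-B-D-F#.
The figure 43 means second inversion — the fifth is in the bass.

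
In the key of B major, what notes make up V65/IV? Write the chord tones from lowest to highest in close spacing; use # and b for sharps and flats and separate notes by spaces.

V65/IV is a secondary dominant — the dominant seventh of IV. IV in B major is E, so the applied chord's root is B, a perfect fifth above.
Building a dominant seventh chord on B gives B-D#-F#-A.
The figured bass 65 indicates first inversion, placing the third (D#) in the bass: D#-F#-A-B.

D# F# A B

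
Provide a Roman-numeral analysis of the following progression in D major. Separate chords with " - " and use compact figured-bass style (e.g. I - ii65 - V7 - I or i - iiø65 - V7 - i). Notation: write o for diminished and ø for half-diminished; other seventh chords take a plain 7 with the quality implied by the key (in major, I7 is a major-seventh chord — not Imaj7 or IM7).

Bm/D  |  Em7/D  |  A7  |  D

Bm/D: minor triad on B = scale degree 6 → vi6.
Em7/D: minor seventh chord on E = scale degree 2 → ii42.
A7 has root A, degree 5 in D major, so V7.
D has root D, degree 1 in D major, so I.

vi6 - ii42 - V7 - I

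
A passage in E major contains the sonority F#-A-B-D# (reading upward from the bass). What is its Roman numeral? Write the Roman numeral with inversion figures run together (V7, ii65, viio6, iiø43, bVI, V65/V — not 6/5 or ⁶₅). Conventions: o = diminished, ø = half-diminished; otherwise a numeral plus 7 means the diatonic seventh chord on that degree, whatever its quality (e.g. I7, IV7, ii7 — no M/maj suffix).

V43

Stacked in thirds the chord is B-D#-F#-A: a dominant seventh chord on B.
In E major, B is the dominant; the diatonic dominant seventh chord there is V7.
With F# in the bass the chord is in second inversion, so the figured bass is 43.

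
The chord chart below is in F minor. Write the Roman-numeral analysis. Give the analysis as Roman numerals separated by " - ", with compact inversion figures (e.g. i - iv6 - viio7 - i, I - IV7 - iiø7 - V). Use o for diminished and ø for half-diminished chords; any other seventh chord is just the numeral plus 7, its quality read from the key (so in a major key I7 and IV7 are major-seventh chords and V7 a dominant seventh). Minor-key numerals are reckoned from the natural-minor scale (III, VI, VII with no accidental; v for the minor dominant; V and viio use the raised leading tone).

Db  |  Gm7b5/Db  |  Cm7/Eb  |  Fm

Db: major triad on Db = scale degree 6 → VI.
Gm7b5/Db has root G, degree 2 in F minor, so iiø43.
Cm7/Eb: root C is the dominant; minor seventh chord there is v65.
Fm has root F, degree 1 in F minor, so i.

VI - iiø43 - v65 - i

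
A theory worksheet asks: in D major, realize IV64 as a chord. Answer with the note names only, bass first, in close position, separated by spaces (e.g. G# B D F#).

In D major, scale degree 4 is G, and the diatonic chord built there is a major triad.
That chord is spelled G-B-D.
The figured bass 64 indicates second inversion, placing the fifth (D) in the bass: D-G-B.

D G B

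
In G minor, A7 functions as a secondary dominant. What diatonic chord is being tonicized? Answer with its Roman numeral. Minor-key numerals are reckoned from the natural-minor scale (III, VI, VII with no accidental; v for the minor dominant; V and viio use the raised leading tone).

The chord is a dominant seventh chord on A.
A dominant resolves down a perfect fifth: A → D. In G minor, D is scale degree 5, i.e. V.

V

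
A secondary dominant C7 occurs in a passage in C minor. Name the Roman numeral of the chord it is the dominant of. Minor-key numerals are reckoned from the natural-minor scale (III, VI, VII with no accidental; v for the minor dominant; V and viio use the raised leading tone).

The chord is a dominant seventh chord on C.
A dominant resolves down a perfect fifth: C → F. In C minor, F is scale degree 4, i.e. iv.

iv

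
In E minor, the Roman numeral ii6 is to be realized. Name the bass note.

ii in E minor has root F#; the chord is F#-A-C#.
The figure 6 means first inversion — the third is in the bass.

A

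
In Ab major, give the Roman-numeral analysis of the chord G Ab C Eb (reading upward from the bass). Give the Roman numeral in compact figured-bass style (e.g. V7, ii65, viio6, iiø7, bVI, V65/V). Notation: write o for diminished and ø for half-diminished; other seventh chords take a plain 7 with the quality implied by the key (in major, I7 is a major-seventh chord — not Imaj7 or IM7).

I42

The pitches Ab-C-Eb-G form a major seventh chord rooted on Ab.
Ab is scale degree 1 in Ab major, and a major seventh chord on that degree is written I7.
With G in the bass the chord is in third inversion, so the figured bass is 42.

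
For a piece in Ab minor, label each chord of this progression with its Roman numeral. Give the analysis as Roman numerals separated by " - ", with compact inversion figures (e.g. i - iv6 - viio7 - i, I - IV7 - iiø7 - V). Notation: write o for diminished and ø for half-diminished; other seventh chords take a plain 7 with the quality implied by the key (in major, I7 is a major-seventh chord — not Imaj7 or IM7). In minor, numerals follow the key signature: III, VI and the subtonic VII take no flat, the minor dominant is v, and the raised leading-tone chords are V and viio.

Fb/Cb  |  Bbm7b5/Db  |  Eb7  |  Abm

VI64 - iiø65 - V7 - i

Fb/Cb has root Fb, degree 6 in Ab minor, so VI64.
Bbm7b5/Db: root Bb is the supertonic; half-diminished seventh chord there is iiø65.
Eb7 has root Eb, degree 5 in Ab minor, so V7.
Abm: minor triad on Ab = scale degree 1 → i.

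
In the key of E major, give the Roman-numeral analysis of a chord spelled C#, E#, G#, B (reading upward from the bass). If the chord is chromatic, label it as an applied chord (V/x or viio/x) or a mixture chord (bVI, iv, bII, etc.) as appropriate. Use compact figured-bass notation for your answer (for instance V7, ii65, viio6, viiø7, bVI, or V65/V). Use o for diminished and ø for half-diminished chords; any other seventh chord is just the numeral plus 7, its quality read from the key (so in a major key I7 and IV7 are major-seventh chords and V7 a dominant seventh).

The pitches C#-E#-G#-B form a dominant seventh chord rooted on C#.
C# is not a diatonic chord root with this quality in E major, but it lies a perfect fifth above F# (ii), so the chord functions as an applied dominant of ii.

V7/ii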